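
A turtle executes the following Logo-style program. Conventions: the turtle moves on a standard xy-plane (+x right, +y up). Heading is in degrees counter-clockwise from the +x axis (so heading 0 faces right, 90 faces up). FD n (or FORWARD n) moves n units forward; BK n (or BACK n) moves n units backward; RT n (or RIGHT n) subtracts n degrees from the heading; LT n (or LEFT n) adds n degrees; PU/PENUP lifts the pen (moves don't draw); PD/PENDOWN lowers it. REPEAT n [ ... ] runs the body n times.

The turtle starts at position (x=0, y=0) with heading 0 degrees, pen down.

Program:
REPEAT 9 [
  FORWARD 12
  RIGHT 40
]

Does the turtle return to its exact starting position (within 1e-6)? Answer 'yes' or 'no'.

Answer: yes

Derivation:
Executing turtle program step by step:
Start: pos=(0,0), heading=0, pen down
REPEAT 9 [
  -- iteration 1/9 --
  FD 12: (0,0) -> (12,0) [heading=0, draw]
  RT 40: heading 0 -> 320
  -- iteration 2/9 --
  FD 12: (12,0) -> (21.193,-7.713) [heading=320, draw]
  RT 40: heading 320 -> 280
  -- iteration 3/9 --
  FD 12: (21.193,-7.713) -> (23.276,-19.531) [heading=280, draw]
  RT 40: heading 280 -> 240
  -- iteration 4/9 --
  FD 12: (23.276,-19.531) -> (17.276,-29.923) [heading=240, draw]
  RT 40: heading 240 -> 200
  -- iteration 5/9 --
  FD 12: (17.276,-29.923) -> (6,-34.028) [heading=200, draw]
  RT 40: heading 200 -> 160
  -- iteration 6/9 --
  FD 12: (6,-34.028) -> (-5.276,-29.923) [heading=160, draw]
  RT 40: heading 160 -> 120
  -- iteration 7/9 --
  FD 12: (-5.276,-29.923) -> (-11.276,-19.531) [heading=120, draw]
  RT 40: heading 120 -> 80
  -- iteration 8/9 --
  FD 12: (-11.276,-19.531) -> (-9.193,-7.713) [heading=80, draw]
  RT 40: heading 80 -> 40
  -- iteration 9/9 --
  FD 12: (-9.193,-7.713) -> (0,0) [heading=40, draw]
  RT 40: heading 40 -> 0
]
Final: pos=(0,0), heading=0, 9 segment(s) drawn

Start position: (0, 0)
Final position: (0, 0)
Distance = 0; < 1e-6 -> CLOSED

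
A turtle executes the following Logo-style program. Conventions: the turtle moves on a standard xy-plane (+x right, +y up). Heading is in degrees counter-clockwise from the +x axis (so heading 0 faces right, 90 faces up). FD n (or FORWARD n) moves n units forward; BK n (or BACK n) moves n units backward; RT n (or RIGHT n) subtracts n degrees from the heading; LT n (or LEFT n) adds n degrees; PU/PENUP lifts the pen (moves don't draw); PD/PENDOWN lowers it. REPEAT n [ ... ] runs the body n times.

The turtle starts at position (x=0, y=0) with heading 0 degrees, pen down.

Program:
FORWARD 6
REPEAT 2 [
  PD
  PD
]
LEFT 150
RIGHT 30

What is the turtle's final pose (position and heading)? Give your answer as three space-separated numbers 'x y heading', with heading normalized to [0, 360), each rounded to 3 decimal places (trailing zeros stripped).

Executing turtle program step by step:
Start: pos=(0,0), heading=0, pen down
FD 6: (0,0) -> (6,0) [heading=0, draw]
REPEAT 2 [
  -- iteration 1/2 --
  PD: pen down
  PD: pen down
  -- iteration 2/2 --
  PD: pen down
  PD: pen down
]
LT 150: heading 0 -> 150
RT 30: heading 150 -> 120
Final: pos=(6,0), heading=120, 1 segment(s) drawn

Answer: 6 0 120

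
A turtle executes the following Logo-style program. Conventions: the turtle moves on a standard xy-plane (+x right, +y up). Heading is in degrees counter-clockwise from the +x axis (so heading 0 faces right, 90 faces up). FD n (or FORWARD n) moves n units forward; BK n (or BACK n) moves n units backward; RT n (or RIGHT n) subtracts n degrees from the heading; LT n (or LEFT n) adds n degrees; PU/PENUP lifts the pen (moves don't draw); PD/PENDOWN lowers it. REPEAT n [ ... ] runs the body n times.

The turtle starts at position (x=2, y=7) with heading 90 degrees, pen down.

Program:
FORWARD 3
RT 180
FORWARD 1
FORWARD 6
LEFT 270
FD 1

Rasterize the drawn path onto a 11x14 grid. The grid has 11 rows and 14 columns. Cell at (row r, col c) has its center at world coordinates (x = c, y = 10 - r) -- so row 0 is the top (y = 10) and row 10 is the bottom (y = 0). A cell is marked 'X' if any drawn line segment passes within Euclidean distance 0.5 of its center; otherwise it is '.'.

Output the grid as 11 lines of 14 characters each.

Answer: ..X...........
..X...........
..X...........
..X...........
..X...........
..X...........
..X...........
.XX...........
..............
..............
..............

Derivation:
Segment 0: (2,7) -> (2,10)
Segment 1: (2,10) -> (2,9)
Segment 2: (2,9) -> (2,3)
Segment 3: (2,3) -> (1,3)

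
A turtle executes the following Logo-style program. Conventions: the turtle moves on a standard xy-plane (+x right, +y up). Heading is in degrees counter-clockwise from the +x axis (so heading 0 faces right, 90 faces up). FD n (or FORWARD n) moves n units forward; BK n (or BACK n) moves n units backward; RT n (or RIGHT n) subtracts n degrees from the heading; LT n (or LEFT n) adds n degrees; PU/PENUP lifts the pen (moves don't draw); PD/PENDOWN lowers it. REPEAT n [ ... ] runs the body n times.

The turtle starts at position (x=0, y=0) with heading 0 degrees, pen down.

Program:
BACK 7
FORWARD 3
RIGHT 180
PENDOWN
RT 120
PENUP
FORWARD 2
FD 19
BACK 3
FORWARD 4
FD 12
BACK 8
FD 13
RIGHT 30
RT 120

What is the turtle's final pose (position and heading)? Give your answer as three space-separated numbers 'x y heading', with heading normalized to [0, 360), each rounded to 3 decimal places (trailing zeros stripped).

Answer: 15.5 33.775 270

Derivation:
Executing turtle program step by step:
Start: pos=(0,0), heading=0, pen down
BK 7: (0,0) -> (-7,0) [heading=0, draw]
FD 3: (-7,0) -> (-4,0) [heading=0, draw]
RT 180: heading 0 -> 180
PD: pen down
RT 120: heading 180 -> 60
PU: pen up
FD 2: (-4,0) -> (-3,1.732) [heading=60, move]
FD 19: (-3,1.732) -> (6.5,18.187) [heading=60, move]
BK 3: (6.5,18.187) -> (5,15.588) [heading=60, move]
FD 4: (5,15.588) -> (7,19.053) [heading=60, move]
FD 12: (7,19.053) -> (13,29.445) [heading=60, move]
BK 8: (13,29.445) -> (9,22.517) [heading=60, move]
FD 13: (9,22.517) -> (15.5,33.775) [heading=60, move]
RT 30: heading 60 -> 30
RT 120: heading 30 -> 270
Final: pos=(15.5,33.775), heading=270, 2 segment(s) drawn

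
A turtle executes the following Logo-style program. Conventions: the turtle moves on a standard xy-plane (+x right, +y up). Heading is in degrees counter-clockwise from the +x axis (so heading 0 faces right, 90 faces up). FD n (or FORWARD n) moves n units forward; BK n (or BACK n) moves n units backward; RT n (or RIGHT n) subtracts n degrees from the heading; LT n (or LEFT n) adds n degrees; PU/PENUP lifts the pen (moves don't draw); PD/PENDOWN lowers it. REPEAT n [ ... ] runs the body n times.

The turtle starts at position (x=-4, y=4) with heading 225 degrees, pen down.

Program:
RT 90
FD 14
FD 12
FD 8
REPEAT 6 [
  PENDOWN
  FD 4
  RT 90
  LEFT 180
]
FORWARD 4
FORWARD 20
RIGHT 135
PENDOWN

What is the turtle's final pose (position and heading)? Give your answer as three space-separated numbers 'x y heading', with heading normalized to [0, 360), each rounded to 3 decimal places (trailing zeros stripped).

Answer: -16.728 11.071 180

Derivation:
Executing turtle program step by step:
Start: pos=(-4,4), heading=225, pen down
RT 90: heading 225 -> 135
FD 14: (-4,4) -> (-13.899,13.899) [heading=135, draw]
FD 12: (-13.899,13.899) -> (-22.385,22.385) [heading=135, draw]
FD 8: (-22.385,22.385) -> (-28.042,28.042) [heading=135, draw]
REPEAT 6 [
  -- iteration 1/6 --
  PD: pen down
  FD 4: (-28.042,28.042) -> (-30.87,30.87) [heading=135, draw]
  RT 90: heading 135 -> 45
  LT 180: heading 45 -> 225
  -- iteration 2/6 --
  PD: pen down
  FD 4: (-30.87,30.87) -> (-33.698,28.042) [heading=225, draw]
  RT 90: heading 225 -> 135
  LT 180: heading 135 -> 315
  -- iteration 3/6 --
  PD: pen down
  FD 4: (-33.698,28.042) -> (-30.87,25.213) [heading=315, draw]
  RT 90: heading 315 -> 225
  LT 180: heading 225 -> 45
  -- iteration 4/6 --
  PD: pen down
  FD 4: (-30.87,25.213) -> (-28.042,28.042) [heading=45, draw]
  RT 90: heading 45 -> 315
  LT 180: heading 315 -> 135
  -- iteration 5/6 --
  PD: pen down
  FD 4: (-28.042,28.042) -> (-30.87,30.87) [heading=135, draw]
  RT 90: heading 135 -> 45
  LT 180: heading 45 -> 225
  -- iteration 6/6 --
  PD: pen down
  FD 4: (-30.87,30.87) -> (-33.698,28.042) [heading=225, draw]
  RT 90: heading 225 -> 135
  LT 180: heading 135 -> 315
]
FD 4: (-33.698,28.042) -> (-30.87,25.213) [heading=315, draw]
FD 20: (-30.87,25.213) -> (-16.728,11.071) [heading=315, draw]
RT 135: heading 315 -> 180
PD: pen down
Final: pos=(-16.728,11.071), heading=180, 11 segment(s) drawn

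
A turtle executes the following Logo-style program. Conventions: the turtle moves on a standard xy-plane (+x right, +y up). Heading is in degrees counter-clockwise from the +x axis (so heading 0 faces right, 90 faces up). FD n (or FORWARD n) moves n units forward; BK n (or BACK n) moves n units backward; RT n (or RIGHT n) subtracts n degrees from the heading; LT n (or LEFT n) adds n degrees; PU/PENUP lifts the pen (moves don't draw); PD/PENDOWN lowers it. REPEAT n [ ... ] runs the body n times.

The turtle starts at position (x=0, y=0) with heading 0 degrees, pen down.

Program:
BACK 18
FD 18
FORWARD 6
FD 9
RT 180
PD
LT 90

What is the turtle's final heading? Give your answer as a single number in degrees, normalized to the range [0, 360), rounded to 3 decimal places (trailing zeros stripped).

Answer: 270

Derivation:
Executing turtle program step by step:
Start: pos=(0,0), heading=0, pen down
BK 18: (0,0) -> (-18,0) [heading=0, draw]
FD 18: (-18,0) -> (0,0) [heading=0, draw]
FD 6: (0,0) -> (6,0) [heading=0, draw]
FD 9: (6,0) -> (15,0) [heading=0, draw]
RT 180: heading 0 -> 180
PD: pen down
LT 90: heading 180 -> 270
Final: pos=(15,0), heading=270, 4 segment(s) drawn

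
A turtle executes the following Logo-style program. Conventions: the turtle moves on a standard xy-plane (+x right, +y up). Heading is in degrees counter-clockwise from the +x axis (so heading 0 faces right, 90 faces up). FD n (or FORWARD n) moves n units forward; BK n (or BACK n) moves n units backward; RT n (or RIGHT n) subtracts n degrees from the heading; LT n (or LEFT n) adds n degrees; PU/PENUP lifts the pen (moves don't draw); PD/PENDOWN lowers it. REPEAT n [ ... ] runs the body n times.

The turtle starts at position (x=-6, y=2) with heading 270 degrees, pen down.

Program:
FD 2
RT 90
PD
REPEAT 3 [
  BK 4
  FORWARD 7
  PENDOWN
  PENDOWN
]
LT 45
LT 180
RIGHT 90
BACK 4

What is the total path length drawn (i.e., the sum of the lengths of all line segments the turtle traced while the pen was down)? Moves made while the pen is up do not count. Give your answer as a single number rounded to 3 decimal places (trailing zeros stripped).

Executing turtle program step by step:
Start: pos=(-6,2), heading=270, pen down
FD 2: (-6,2) -> (-6,0) [heading=270, draw]
RT 90: heading 270 -> 180
PD: pen down
REPEAT 3 [
  -- iteration 1/3 --
  BK 4: (-6,0) -> (-2,0) [heading=180, draw]
  FD 7: (-2,0) -> (-9,0) [heading=180, draw]
  PD: pen down
  PD: pen down
  -- iteration 2/3 --
  BK 4: (-9,0) -> (-5,0) [heading=180, draw]
  FD 7: (-5,0) -> (-12,0) [heading=180, draw]
  PD: pen down
  PD: pen down
  -- iteration 3/3 --
  BK 4: (-12,0) -> (-8,0) [heading=180, draw]
  FD 7: (-8,0) -> (-15,0) [heading=180, draw]
  PD: pen down
  PD: pen down
]
LT 45: heading 180 -> 225
LT 180: heading 225 -> 45
RT 90: heading 45 -> 315
BK 4: (-15,0) -> (-17.828,2.828) [heading=315, draw]
Final: pos=(-17.828,2.828), heading=315, 8 segment(s) drawn

Segment lengths:
  seg 1: (-6,2) -> (-6,0), length = 2
  seg 2: (-6,0) -> (-2,0), length = 4
  seg 3: (-2,0) -> (-9,0), length = 7
  seg 4: (-9,0) -> (-5,0), length = 4
  seg 5: (-5,0) -> (-12,0), length = 7
  seg 6: (-12,0) -> (-8,0), length = 4
  seg 7: (-8,0) -> (-15,0), length = 7
  seg 8: (-15,0) -> (-17.828,2.828), length = 4
Total = 39

Answer: 39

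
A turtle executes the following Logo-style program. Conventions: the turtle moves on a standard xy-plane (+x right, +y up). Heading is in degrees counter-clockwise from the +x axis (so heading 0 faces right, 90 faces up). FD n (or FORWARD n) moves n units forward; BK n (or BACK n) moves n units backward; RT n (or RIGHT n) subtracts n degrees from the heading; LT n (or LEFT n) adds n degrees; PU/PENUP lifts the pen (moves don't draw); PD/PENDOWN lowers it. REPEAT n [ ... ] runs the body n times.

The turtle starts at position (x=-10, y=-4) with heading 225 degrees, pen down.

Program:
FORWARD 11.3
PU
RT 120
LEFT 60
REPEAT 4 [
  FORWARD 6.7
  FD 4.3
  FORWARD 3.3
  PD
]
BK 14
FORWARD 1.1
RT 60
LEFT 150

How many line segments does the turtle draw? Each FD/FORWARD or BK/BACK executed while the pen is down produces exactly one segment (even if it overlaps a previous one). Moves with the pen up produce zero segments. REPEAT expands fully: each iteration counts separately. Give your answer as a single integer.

Executing turtle program step by step:
Start: pos=(-10,-4), heading=225, pen down
FD 11.3: (-10,-4) -> (-17.99,-11.99) [heading=225, draw]
PU: pen up
RT 120: heading 225 -> 105
LT 60: heading 105 -> 165
REPEAT 4 [
  -- iteration 1/4 --
  FD 6.7: (-17.99,-11.99) -> (-24.462,-10.256) [heading=165, move]
  FD 4.3: (-24.462,-10.256) -> (-28.615,-9.143) [heading=165, move]
  FD 3.3: (-28.615,-9.143) -> (-31.803,-8.289) [heading=165, move]
  PD: pen down
  -- iteration 2/4 --
  FD 6.7: (-31.803,-8.289) -> (-38.275,-6.555) [heading=165, draw]
  FD 4.3: (-38.275,-6.555) -> (-42.428,-5.442) [heading=165, draw]
  FD 3.3: (-42.428,-5.442) -> (-45.616,-4.588) [heading=165, draw]
  PD: pen down
  -- iteration 3/4 --
  FD 6.7: (-45.616,-4.588) -> (-52.087,-2.854) [heading=165, draw]
  FD 4.3: (-52.087,-2.854) -> (-56.241,-1.741) [heading=165, draw]
  FD 3.3: (-56.241,-1.741) -> (-59.429,-0.887) [heading=165, draw]
  PD: pen down
  -- iteration 4/4 --
  FD 6.7: (-59.429,-0.887) -> (-65.9,0.847) [heading=165, draw]
  FD 4.3: (-65.9,0.847) -> (-70.054,1.96) [heading=165, draw]
  FD 3.3: (-70.054,1.96) -> (-73.241,2.814) [heading=165, draw]
  PD: pen down
]
BK 14: (-73.241,2.814) -> (-59.718,-0.809) [heading=165, draw]
FD 1.1: (-59.718,-0.809) -> (-60.781,-0.525) [heading=165, draw]
RT 60: heading 165 -> 105
LT 150: heading 105 -> 255
Final: pos=(-60.781,-0.525), heading=255, 12 segment(s) drawn
Segments drawn: 12

Answer: 12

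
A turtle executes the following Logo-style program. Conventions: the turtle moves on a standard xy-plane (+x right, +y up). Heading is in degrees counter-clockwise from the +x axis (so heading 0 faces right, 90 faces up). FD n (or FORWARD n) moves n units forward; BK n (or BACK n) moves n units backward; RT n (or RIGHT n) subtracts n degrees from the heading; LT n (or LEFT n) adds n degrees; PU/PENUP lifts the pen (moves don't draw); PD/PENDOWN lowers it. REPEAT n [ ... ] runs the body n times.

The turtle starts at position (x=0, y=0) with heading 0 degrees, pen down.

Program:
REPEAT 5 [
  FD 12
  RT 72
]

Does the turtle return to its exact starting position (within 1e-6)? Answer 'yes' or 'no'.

Answer: yes

Derivation:
Executing turtle program step by step:
Start: pos=(0,0), heading=0, pen down
REPEAT 5 [
  -- iteration 1/5 --
  FD 12: (0,0) -> (12,0) [heading=0, draw]
  RT 72: heading 0 -> 288
  -- iteration 2/5 --
  FD 12: (12,0) -> (15.708,-11.413) [heading=288, draw]
  RT 72: heading 288 -> 216
  -- iteration 3/5 --
  FD 12: (15.708,-11.413) -> (6,-18.466) [heading=216, draw]
  RT 72: heading 216 -> 144
  -- iteration 4/5 --
  FD 12: (6,-18.466) -> (-3.708,-11.413) [heading=144, draw]
  RT 72: heading 144 -> 72
  -- iteration 5/5 --
  FD 12: (-3.708,-11.413) -> (0,0) [heading=72, draw]
  RT 72: heading 72 -> 0
]
Final: pos=(0,0), heading=0, 5 segment(s) drawn

Start position: (0, 0)
Final position: (0, 0)
Distance = 0; < 1e-6 -> CLOSED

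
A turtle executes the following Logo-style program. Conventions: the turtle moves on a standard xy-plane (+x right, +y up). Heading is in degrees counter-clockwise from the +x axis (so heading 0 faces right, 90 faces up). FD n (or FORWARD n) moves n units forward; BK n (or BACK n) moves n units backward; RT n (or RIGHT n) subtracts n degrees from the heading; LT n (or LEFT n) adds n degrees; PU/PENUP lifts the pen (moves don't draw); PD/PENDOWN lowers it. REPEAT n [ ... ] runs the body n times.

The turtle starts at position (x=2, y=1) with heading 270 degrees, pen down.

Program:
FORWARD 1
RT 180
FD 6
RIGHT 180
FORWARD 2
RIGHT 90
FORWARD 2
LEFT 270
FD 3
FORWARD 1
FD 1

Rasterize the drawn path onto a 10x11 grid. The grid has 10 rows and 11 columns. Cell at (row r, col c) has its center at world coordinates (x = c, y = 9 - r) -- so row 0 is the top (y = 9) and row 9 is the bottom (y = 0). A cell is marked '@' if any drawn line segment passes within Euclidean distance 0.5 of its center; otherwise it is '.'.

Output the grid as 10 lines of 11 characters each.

Answer: @..........
@..........
@..........
@.@........
@.@........
@@@........
..@........
..@........
..@........
..@........

Derivation:
Segment 0: (2,1) -> (2,0)
Segment 1: (2,0) -> (2,6)
Segment 2: (2,6) -> (2,4)
Segment 3: (2,4) -> (0,4)
Segment 4: (0,4) -> (0,7)
Segment 5: (0,7) -> (0,8)
Segment 6: (0,8) -> (0,9)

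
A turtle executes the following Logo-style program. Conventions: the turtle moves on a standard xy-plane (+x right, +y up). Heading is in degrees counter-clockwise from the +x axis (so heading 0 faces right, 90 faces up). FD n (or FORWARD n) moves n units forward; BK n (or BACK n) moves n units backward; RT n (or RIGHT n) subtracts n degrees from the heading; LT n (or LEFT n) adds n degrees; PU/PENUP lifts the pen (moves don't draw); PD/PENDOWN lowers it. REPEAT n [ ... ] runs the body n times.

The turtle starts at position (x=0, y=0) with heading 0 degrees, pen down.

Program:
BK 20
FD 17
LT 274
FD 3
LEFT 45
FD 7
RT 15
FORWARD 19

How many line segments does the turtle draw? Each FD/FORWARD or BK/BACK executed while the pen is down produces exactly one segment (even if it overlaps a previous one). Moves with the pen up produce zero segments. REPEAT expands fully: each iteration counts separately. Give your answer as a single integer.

Executing turtle program step by step:
Start: pos=(0,0), heading=0, pen down
BK 20: (0,0) -> (-20,0) [heading=0, draw]
FD 17: (-20,0) -> (-3,0) [heading=0, draw]
LT 274: heading 0 -> 274
FD 3: (-3,0) -> (-2.791,-2.993) [heading=274, draw]
LT 45: heading 274 -> 319
FD 7: (-2.791,-2.993) -> (2.492,-7.585) [heading=319, draw]
RT 15: heading 319 -> 304
FD 19: (2.492,-7.585) -> (13.117,-23.337) [heading=304, draw]
Final: pos=(13.117,-23.337), heading=304, 5 segment(s) drawn
Segments drawn: 5

Answer: 5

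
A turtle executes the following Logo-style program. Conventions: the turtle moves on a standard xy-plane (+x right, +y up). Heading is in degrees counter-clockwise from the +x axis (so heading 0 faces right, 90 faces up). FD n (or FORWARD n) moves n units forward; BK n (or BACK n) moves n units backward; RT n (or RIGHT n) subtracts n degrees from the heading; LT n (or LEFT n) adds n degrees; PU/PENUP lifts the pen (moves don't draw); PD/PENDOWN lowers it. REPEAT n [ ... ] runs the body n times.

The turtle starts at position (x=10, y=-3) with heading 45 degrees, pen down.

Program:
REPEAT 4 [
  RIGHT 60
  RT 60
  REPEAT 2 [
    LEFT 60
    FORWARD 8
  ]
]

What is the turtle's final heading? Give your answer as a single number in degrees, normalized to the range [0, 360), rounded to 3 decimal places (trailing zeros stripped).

Answer: 45

Derivation:
Executing turtle program step by step:
Start: pos=(10,-3), heading=45, pen down
REPEAT 4 [
  -- iteration 1/4 --
  RT 60: heading 45 -> 345
  RT 60: heading 345 -> 285
  REPEAT 2 [
    -- iteration 1/2 --
    LT 60: heading 285 -> 345
    FD 8: (10,-3) -> (17.727,-5.071) [heading=345, draw]
    -- iteration 2/2 --
    LT 60: heading 345 -> 45
    FD 8: (17.727,-5.071) -> (23.384,0.586) [heading=45, draw]
  ]
  -- iteration 2/4 --
  RT 60: heading 45 -> 345
  RT 60: heading 345 -> 285
  REPEAT 2 [
    -- iteration 1/2 --
    LT 60: heading 285 -> 345
    FD 8: (23.384,0.586) -> (31.112,-1.484) [heading=345, draw]
    -- iteration 2/2 --
    LT 60: heading 345 -> 45
    FD 8: (31.112,-1.484) -> (36.769,4.173) [heading=45, draw]
  ]
  -- iteration 3/4 --
  RT 60: heading 45 -> 345
  RT 60: heading 345 -> 285
  REPEAT 2 [
    -- iteration 1/2 --
    LT 60: heading 285 -> 345
    FD 8: (36.769,4.173) -> (44.496,2.102) [heading=345, draw]
    -- iteration 2/2 --
    LT 60: heading 345 -> 45
    FD 8: (44.496,2.102) -> (50.153,7.759) [heading=45, draw]
  ]
  -- iteration 4/4 --
  RT 60: heading 45 -> 345
  RT 60: heading 345 -> 285
  REPEAT 2 [
    -- iteration 1/2 --
    LT 60: heading 285 -> 345
    FD 8: (50.153,7.759) -> (57.88,5.688) [heading=345, draw]
    -- iteration 2/2 --
    LT 60: heading 345 -> 45
    FD 8: (57.88,5.688) -> (63.537,11.345) [heading=45, draw]
  ]
]
Final: pos=(63.537,11.345), heading=45, 8 segment(s) drawn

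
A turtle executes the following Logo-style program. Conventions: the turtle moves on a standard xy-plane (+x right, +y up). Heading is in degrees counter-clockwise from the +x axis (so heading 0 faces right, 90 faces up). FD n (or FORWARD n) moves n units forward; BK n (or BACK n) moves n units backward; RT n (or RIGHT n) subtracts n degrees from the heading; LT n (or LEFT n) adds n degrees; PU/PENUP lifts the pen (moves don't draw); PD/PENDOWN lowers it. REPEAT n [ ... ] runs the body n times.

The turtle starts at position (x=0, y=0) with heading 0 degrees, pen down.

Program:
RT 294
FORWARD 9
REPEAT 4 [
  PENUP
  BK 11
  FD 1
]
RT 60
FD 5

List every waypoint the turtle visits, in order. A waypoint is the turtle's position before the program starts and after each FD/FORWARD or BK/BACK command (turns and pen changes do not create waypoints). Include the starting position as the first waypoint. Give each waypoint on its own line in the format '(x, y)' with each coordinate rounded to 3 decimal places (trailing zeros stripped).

Answer: (0, 0)
(3.661, 8.222)
(-0.813, -1.827)
(-0.407, -0.914)
(-4.881, -10.963)
(-4.474, -10.049)
(-8.948, -20.098)
(-8.541, -19.184)
(-13.016, -29.233)
(-12.609, -28.32)
(-7.636, -27.797)

Derivation:
Executing turtle program step by step:
Start: pos=(0,0), heading=0, pen down
RT 294: heading 0 -> 66
FD 9: (0,0) -> (3.661,8.222) [heading=66, draw]
REPEAT 4 [
  -- iteration 1/4 --
  PU: pen up
  BK 11: (3.661,8.222) -> (-0.813,-1.827) [heading=66, move]
  FD 1: (-0.813,-1.827) -> (-0.407,-0.914) [heading=66, move]
  -- iteration 2/4 --
  PU: pen up
  BK 11: (-0.407,-0.914) -> (-4.881,-10.963) [heading=66, move]
  FD 1: (-4.881,-10.963) -> (-4.474,-10.049) [heading=66, move]
  -- iteration 3/4 --
  PU: pen up
  BK 11: (-4.474,-10.049) -> (-8.948,-20.098) [heading=66, move]
  FD 1: (-8.948,-20.098) -> (-8.541,-19.184) [heading=66, move]
  -- iteration 4/4 --
  PU: pen up
  BK 11: (-8.541,-19.184) -> (-13.016,-29.233) [heading=66, move]
  FD 1: (-13.016,-29.233) -> (-12.609,-28.32) [heading=66, move]
]
RT 60: heading 66 -> 6
FD 5: (-12.609,-28.32) -> (-7.636,-27.797) [heading=6, move]
Final: pos=(-7.636,-27.797), heading=6, 1 segment(s) drawn
Waypoints (11 total):
(0, 0)
(3.661, 8.222)
(-0.813, -1.827)
(-0.407, -0.914)
(-4.881, -10.963)
(-4.474, -10.049)
(-8.948, -20.098)
(-8.541, -19.184)
(-13.016, -29.233)
(-12.609, -28.32)
(-7.636, -27.797)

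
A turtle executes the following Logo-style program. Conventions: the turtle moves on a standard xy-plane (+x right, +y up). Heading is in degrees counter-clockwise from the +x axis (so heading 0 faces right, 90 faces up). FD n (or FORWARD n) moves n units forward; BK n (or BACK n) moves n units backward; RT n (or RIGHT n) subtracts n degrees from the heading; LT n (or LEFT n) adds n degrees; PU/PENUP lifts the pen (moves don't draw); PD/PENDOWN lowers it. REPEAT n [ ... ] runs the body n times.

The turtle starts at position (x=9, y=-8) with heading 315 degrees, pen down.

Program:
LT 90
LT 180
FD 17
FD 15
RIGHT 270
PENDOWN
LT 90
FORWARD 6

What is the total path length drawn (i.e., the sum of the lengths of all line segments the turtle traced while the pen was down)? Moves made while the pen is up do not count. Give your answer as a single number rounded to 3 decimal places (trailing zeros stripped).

Answer: 38

Derivation:
Executing turtle program step by step:
Start: pos=(9,-8), heading=315, pen down
LT 90: heading 315 -> 45
LT 180: heading 45 -> 225
FD 17: (9,-8) -> (-3.021,-20.021) [heading=225, draw]
FD 15: (-3.021,-20.021) -> (-13.627,-30.627) [heading=225, draw]
RT 270: heading 225 -> 315
PD: pen down
LT 90: heading 315 -> 45
FD 6: (-13.627,-30.627) -> (-9.385,-26.385) [heading=45, draw]
Final: pos=(-9.385,-26.385), heading=45, 3 segment(s) drawn

Segment lengths:
  seg 1: (9,-8) -> (-3.021,-20.021), length = 17
  seg 2: (-3.021,-20.021) -> (-13.627,-30.627), length = 15
  seg 3: (-13.627,-30.627) -> (-9.385,-26.385), length = 6
Total = 38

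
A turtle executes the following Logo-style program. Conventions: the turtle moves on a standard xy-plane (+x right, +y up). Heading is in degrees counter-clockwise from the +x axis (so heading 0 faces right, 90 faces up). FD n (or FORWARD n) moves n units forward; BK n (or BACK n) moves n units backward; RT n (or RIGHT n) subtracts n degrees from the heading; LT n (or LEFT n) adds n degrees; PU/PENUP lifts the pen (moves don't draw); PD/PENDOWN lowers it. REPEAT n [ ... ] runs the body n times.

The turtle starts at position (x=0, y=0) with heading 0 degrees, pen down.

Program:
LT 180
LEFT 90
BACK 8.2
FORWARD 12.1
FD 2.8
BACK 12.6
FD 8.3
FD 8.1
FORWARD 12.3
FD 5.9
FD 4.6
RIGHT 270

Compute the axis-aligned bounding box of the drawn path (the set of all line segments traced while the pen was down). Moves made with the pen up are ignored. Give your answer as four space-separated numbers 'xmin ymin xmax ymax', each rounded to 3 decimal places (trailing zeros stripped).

Answer: 0 -33.3 0 8.2

Derivation:
Executing turtle program step by step:
Start: pos=(0,0), heading=0, pen down
LT 180: heading 0 -> 180
LT 90: heading 180 -> 270
BK 8.2: (0,0) -> (0,8.2) [heading=270, draw]
FD 12.1: (0,8.2) -> (0,-3.9) [heading=270, draw]
FD 2.8: (0,-3.9) -> (0,-6.7) [heading=270, draw]
BK 12.6: (0,-6.7) -> (0,5.9) [heading=270, draw]
FD 8.3: (0,5.9) -> (0,-2.4) [heading=270, draw]
FD 8.1: (0,-2.4) -> (0,-10.5) [heading=270, draw]
FD 12.3: (0,-10.5) -> (0,-22.8) [heading=270, draw]
FD 5.9: (0,-22.8) -> (0,-28.7) [heading=270, draw]
FD 4.6: (0,-28.7) -> (0,-33.3) [heading=270, draw]
RT 270: heading 270 -> 0
Final: pos=(0,-33.3), heading=0, 9 segment(s) drawn

Segment endpoints: x in {0, 0, 0, 0, 0, 0, 0, 0, 0, 0}, y in {-33.3, -28.7, -22.8, -10.5, -6.7, -3.9, -2.4, 0, 5.9, 8.2}
xmin=0, ymin=-33.3, xmax=0, ymax=8.2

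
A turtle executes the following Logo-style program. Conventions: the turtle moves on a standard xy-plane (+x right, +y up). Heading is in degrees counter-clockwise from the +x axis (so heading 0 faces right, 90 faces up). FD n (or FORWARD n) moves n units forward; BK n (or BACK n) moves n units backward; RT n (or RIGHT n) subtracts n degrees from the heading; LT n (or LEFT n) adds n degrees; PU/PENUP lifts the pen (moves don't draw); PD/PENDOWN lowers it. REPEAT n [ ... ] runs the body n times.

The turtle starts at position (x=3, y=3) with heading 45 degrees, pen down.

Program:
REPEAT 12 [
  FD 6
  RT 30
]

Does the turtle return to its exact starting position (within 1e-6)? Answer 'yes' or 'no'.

Answer: yes

Derivation:
Executing turtle program step by step:
Start: pos=(3,3), heading=45, pen down
REPEAT 12 [
  -- iteration 1/12 --
  FD 6: (3,3) -> (7.243,7.243) [heading=45, draw]
  RT 30: heading 45 -> 15
  -- iteration 2/12 --
  FD 6: (7.243,7.243) -> (13.038,8.796) [heading=15, draw]
  RT 30: heading 15 -> 345
  -- iteration 3/12 --
  FD 6: (13.038,8.796) -> (18.834,7.243) [heading=345, draw]
  RT 30: heading 345 -> 315
  -- iteration 4/12 --
  FD 6: (18.834,7.243) -> (23.076,3) [heading=315, draw]
  RT 30: heading 315 -> 285
  -- iteration 5/12 --
  FD 6: (23.076,3) -> (24.629,-2.796) [heading=285, draw]
  RT 30: heading 285 -> 255
  -- iteration 6/12 --
  FD 6: (24.629,-2.796) -> (23.076,-8.591) [heading=255, draw]
  RT 30: heading 255 -> 225
  -- iteration 7/12 --
  FD 6: (23.076,-8.591) -> (18.834,-12.834) [heading=225, draw]
  RT 30: heading 225 -> 195
  -- iteration 8/12 --
  FD 6: (18.834,-12.834) -> (13.038,-14.387) [heading=195, draw]
  RT 30: heading 195 -> 165
  -- iteration 9/12 --
  FD 6: (13.038,-14.387) -> (7.243,-12.834) [heading=165, draw]
  RT 30: heading 165 -> 135
  -- iteration 10/12 --
  FD 6: (7.243,-12.834) -> (3,-8.591) [heading=135, draw]
  RT 30: heading 135 -> 105
  -- iteration 11/12 --
  FD 6: (3,-8.591) -> (1.447,-2.796) [heading=105, draw]
  RT 30: heading 105 -> 75
  -- iteration 12/12 --
  FD 6: (1.447,-2.796) -> (3,3) [heading=75, draw]
  RT 30: heading 75 -> 45
]
Final: pos=(3,3), heading=45, 12 segment(s) drawn

Start position: (3, 3)
Final position: (3, 3)
Distance = 0; < 1e-6 -> CLOSED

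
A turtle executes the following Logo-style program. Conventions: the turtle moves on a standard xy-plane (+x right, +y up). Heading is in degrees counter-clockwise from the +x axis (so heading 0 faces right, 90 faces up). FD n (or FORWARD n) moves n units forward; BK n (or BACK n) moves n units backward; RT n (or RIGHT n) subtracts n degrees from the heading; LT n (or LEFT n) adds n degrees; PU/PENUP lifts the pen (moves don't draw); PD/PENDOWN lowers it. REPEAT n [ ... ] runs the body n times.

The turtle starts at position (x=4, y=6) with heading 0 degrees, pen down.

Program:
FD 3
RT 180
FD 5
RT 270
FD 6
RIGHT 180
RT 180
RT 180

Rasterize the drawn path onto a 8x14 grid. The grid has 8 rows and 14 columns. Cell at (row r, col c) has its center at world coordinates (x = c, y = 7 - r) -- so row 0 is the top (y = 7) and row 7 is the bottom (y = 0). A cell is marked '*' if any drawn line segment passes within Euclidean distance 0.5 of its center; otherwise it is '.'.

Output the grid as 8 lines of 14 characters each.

Segment 0: (4,6) -> (7,6)
Segment 1: (7,6) -> (2,6)
Segment 2: (2,6) -> (2,-0)

Answer: ..............
..******......
..*...........
..*...........
..*...........
..*...........
..*...........
..*...........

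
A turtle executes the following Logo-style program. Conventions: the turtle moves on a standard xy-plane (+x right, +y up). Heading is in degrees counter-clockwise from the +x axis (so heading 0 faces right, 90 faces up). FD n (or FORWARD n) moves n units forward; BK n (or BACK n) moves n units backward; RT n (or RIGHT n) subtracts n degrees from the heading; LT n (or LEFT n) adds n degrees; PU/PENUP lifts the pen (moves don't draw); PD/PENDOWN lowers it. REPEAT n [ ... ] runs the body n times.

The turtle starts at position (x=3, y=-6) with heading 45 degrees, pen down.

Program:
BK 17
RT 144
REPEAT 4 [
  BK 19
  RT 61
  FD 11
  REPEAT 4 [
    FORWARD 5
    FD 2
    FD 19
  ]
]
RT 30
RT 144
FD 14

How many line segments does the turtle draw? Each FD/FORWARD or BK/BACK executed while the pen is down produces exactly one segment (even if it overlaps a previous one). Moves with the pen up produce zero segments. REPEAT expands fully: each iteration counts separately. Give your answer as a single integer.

Executing turtle program step by step:
Start: pos=(3,-6), heading=45, pen down
BK 17: (3,-6) -> (-9.021,-18.021) [heading=45, draw]
RT 144: heading 45 -> 261
REPEAT 4 [
  -- iteration 1/4 --
  BK 19: (-9.021,-18.021) -> (-6.049,0.745) [heading=261, draw]
  RT 61: heading 261 -> 200
  FD 11: (-6.049,0.745) -> (-16.385,-3.017) [heading=200, draw]
  REPEAT 4 [
    -- iteration 1/4 --
    FD 5: (-16.385,-3.017) -> (-21.084,-4.727) [heading=200, draw]
    FD 2: (-21.084,-4.727) -> (-22.963,-5.411) [heading=200, draw]
    FD 19: (-22.963,-5.411) -> (-40.817,-11.909) [heading=200, draw]
    -- iteration 2/4 --
    FD 5: (-40.817,-11.909) -> (-45.516,-13.62) [heading=200, draw]
    FD 2: (-45.516,-13.62) -> (-47.395,-14.304) [heading=200, draw]
    FD 19: (-47.395,-14.304) -> (-65.249,-20.802) [heading=200, draw]
    -- iteration 3/4 --
    FD 5: (-65.249,-20.802) -> (-69.948,-22.512) [heading=200, draw]
    FD 2: (-69.948,-22.512) -> (-71.827,-23.196) [heading=200, draw]
    FD 19: (-71.827,-23.196) -> (-89.681,-29.695) [heading=200, draw]
    -- iteration 4/4 --
    FD 5: (-89.681,-29.695) -> (-94.38,-31.405) [heading=200, draw]
    FD 2: (-94.38,-31.405) -> (-96.259,-32.089) [heading=200, draw]
    FD 19: (-96.259,-32.089) -> (-114.113,-38.587) [heading=200, draw]
  ]
  -- iteration 2/4 --
  BK 19: (-114.113,-38.587) -> (-96.259,-32.089) [heading=200, draw]
  RT 61: heading 200 -> 139
  FD 11: (-96.259,-32.089) -> (-104.561,-24.872) [heading=139, draw]
  REPEAT 4 [
    -- iteration 1/4 --
    FD 5: (-104.561,-24.872) -> (-108.334,-21.592) [heading=139, draw]
    FD 2: (-108.334,-21.592) -> (-109.844,-20.28) [heading=139, draw]
    FD 19: (-109.844,-20.28) -> (-124.183,-7.814) [heading=139, draw]
    -- iteration 2/4 --
    FD 5: (-124.183,-7.814) -> (-127.957,-4.534) [heading=139, draw]
    FD 2: (-127.957,-4.534) -> (-129.466,-3.222) [heading=139, draw]
    FD 19: (-129.466,-3.222) -> (-143.806,9.243) [heading=139, draw]
    -- iteration 3/4 --
    FD 5: (-143.806,9.243) -> (-147.579,12.523) [heading=139, draw]
    FD 2: (-147.579,12.523) -> (-149.089,13.835) [heading=139, draw]
    FD 19: (-149.089,13.835) -> (-163.428,26.301) [heading=139, draw]
    -- iteration 4/4 --
    FD 5: (-163.428,26.301) -> (-167.202,29.581) [heading=139, draw]
    FD 2: (-167.202,29.581) -> (-168.711,30.893) [heading=139, draw]
    FD 19: (-168.711,30.893) -> (-183.051,43.358) [heading=139, draw]
  ]
  -- iteration 3/4 --
  BK 19: (-183.051,43.358) -> (-168.711,30.893) [heading=139, draw]
  RT 61: heading 139 -> 78
  FD 11: (-168.711,30.893) -> (-166.424,41.653) [heading=78, draw]
  REPEAT 4 [
    -- iteration 1/4 --
    FD 5: (-166.424,41.653) -> (-165.385,46.543) [heading=78, draw]
    FD 2: (-165.385,46.543) -> (-164.969,48.5) [heading=78, draw]
    FD 19: (-164.969,48.5) -> (-161.018,67.084) [heading=78, draw]
    -- iteration 2/4 --
    FD 5: (-161.018,67.084) -> (-159.979,71.975) [heading=78, draw]
    FD 2: (-159.979,71.975) -> (-159.563,73.931) [heading=78, draw]
    FD 19: (-159.563,73.931) -> (-155.613,92.516) [heading=78, draw]
    -- iteration 3/4 --
    FD 5: (-155.613,92.516) -> (-154.573,97.407) [heading=78, draw]
    FD 2: (-154.573,97.407) -> (-154.157,99.363) [heading=78, draw]
    FD 19: (-154.157,99.363) -> (-150.207,117.948) [heading=78, draw]
    -- iteration 4/4 --
    FD 5: (-150.207,117.948) -> (-149.167,122.839) [heading=78, draw]
    FD 2: (-149.167,122.839) -> (-148.752,124.795) [heading=78, draw]
    FD 19: (-148.752,124.795) -> (-144.801,143.38) [heading=78, draw]
  ]
  -- iteration 4/4 --
  BK 19: (-144.801,143.38) -> (-148.752,124.795) [heading=78, draw]
  RT 61: heading 78 -> 17
  FD 11: (-148.752,124.795) -> (-138.232,128.011) [heading=17, draw]
  REPEAT 4 [
    -- iteration 1/4 --
    FD 5: (-138.232,128.011) -> (-133.451,129.473) [heading=17, draw]
    FD 2: (-133.451,129.473) -> (-131.538,130.058) [heading=17, draw]
    FD 19: (-131.538,130.058) -> (-113.368,135.613) [heading=17, draw]
    -- iteration 2/4 --
    FD 5: (-113.368,135.613) -> (-108.587,137.075) [heading=17, draw]
    FD 2: (-108.587,137.075) -> (-106.674,137.66) [heading=17, draw]
    FD 19: (-106.674,137.66) -> (-88.504,143.215) [heading=17, draw]
    -- iteration 3/4 --
    FD 5: (-88.504,143.215) -> (-83.723,144.676) [heading=17, draw]
    FD 2: (-83.723,144.676) -> (-81.81,145.261) [heading=17, draw]
    FD 19: (-81.81,145.261) -> (-63.641,150.816) [heading=17, draw]
    -- iteration 4/4 --
    FD 5: (-63.641,150.816) -> (-58.859,152.278) [heading=17, draw]
    FD 2: (-58.859,152.278) -> (-56.946,152.863) [heading=17, draw]
    FD 19: (-56.946,152.863) -> (-38.777,158.418) [heading=17, draw]
  ]
]
RT 30: heading 17 -> 347
RT 144: heading 347 -> 203
FD 14: (-38.777,158.418) -> (-51.664,152.948) [heading=203, draw]
Final: pos=(-51.664,152.948), heading=203, 58 segment(s) drawn
Segments drawn: 58

Answer: 58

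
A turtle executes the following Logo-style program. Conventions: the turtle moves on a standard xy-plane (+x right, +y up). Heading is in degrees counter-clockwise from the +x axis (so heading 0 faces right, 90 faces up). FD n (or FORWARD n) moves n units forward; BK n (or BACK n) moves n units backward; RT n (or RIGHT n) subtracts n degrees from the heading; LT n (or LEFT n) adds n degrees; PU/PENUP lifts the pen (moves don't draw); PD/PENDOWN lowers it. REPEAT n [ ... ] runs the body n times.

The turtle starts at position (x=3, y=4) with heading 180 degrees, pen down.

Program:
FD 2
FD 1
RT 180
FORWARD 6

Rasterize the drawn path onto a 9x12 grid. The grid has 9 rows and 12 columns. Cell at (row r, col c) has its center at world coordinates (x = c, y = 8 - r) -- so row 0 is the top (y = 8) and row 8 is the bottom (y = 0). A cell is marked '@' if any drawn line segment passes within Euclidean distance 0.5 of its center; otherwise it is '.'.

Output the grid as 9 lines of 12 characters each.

Answer: ............
............
............
............
@@@@@@@.....
............
............
............
............

Derivation:
Segment 0: (3,4) -> (1,4)
Segment 1: (1,4) -> (0,4)
Segment 2: (0,4) -> (6,4)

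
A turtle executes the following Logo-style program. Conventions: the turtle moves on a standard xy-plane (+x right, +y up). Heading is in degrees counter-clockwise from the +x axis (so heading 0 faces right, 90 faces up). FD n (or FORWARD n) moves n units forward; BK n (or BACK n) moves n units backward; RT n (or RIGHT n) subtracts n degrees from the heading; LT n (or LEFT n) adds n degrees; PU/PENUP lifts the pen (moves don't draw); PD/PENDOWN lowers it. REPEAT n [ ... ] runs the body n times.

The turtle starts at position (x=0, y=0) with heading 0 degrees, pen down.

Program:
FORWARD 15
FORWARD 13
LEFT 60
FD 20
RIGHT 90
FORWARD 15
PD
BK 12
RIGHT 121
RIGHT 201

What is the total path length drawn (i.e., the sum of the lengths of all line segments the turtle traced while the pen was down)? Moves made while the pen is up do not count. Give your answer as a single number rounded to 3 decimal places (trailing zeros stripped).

Executing turtle program step by step:
Start: pos=(0,0), heading=0, pen down
FD 15: (0,0) -> (15,0) [heading=0, draw]
FD 13: (15,0) -> (28,0) [heading=0, draw]
LT 60: heading 0 -> 60
FD 20: (28,0) -> (38,17.321) [heading=60, draw]
RT 90: heading 60 -> 330
FD 15: (38,17.321) -> (50.99,9.821) [heading=330, draw]
PD: pen down
BK 12: (50.99,9.821) -> (40.598,15.821) [heading=330, draw]
RT 121: heading 330 -> 209
RT 201: heading 209 -> 8
Final: pos=(40.598,15.821), heading=8, 5 segment(s) drawn

Segment lengths:
  seg 1: (0,0) -> (15,0), length = 15
  seg 2: (15,0) -> (28,0), length = 13
  seg 3: (28,0) -> (38,17.321), length = 20
  seg 4: (38,17.321) -> (50.99,9.821), length = 15
  seg 5: (50.99,9.821) -> (40.598,15.821), length = 12
Total = 75

Answer: 75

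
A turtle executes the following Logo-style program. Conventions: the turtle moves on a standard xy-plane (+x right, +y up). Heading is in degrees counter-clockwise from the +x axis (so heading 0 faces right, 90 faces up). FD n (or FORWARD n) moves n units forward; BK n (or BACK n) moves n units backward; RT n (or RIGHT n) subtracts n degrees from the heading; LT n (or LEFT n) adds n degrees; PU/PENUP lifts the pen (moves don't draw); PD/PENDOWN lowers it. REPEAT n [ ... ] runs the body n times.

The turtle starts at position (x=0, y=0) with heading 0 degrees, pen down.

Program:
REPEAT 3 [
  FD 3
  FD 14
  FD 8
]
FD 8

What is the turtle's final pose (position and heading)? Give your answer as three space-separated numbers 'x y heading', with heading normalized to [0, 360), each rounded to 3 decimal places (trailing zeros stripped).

Executing turtle program step by step:
Start: pos=(0,0), heading=0, pen down
REPEAT 3 [
  -- iteration 1/3 --
  FD 3: (0,0) -> (3,0) [heading=0, draw]
  FD 14: (3,0) -> (17,0) [heading=0, draw]
  FD 8: (17,0) -> (25,0) [heading=0, draw]
  -- iteration 2/3 --
  FD 3: (25,0) -> (28,0) [heading=0, draw]
  FD 14: (28,0) -> (42,0) [heading=0, draw]
  FD 8: (42,0) -> (50,0) [heading=0, draw]
  -- iteration 3/3 --
  FD 3: (50,0) -> (53,0) [heading=0, draw]
  FD 14: (53,0) -> (67,0) [heading=0, draw]
  FD 8: (67,0) -> (75,0) [heading=0, draw]
]
FD 8: (75,0) -> (83,0) [heading=0, draw]
Final: pos=(83,0), heading=0, 10 segment(s) drawn

Answer: 83 0 0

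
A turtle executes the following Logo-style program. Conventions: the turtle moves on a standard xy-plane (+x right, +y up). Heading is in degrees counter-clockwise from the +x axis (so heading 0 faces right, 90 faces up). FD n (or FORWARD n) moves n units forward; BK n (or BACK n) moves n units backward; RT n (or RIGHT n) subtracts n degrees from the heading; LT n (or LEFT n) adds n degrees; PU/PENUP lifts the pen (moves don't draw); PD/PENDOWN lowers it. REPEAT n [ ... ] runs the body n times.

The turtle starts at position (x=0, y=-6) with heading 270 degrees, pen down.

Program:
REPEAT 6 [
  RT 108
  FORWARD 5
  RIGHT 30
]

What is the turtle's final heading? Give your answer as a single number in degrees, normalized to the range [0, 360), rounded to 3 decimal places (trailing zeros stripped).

Answer: 162

Derivation:
Executing turtle program step by step:
Start: pos=(0,-6), heading=270, pen down
REPEAT 6 [
  -- iteration 1/6 --
  RT 108: heading 270 -> 162
  FD 5: (0,-6) -> (-4.755,-4.455) [heading=162, draw]
  RT 30: heading 162 -> 132
  -- iteration 2/6 --
  RT 108: heading 132 -> 24
  FD 5: (-4.755,-4.455) -> (-0.188,-2.421) [heading=24, draw]
  RT 30: heading 24 -> 354
  -- iteration 3/6 --
  RT 108: heading 354 -> 246
  FD 5: (-0.188,-2.421) -> (-2.221,-6.989) [heading=246, draw]
  RT 30: heading 246 -> 216
  -- iteration 4/6 --
  RT 108: heading 216 -> 108
  FD 5: (-2.221,-6.989) -> (-3.766,-2.234) [heading=108, draw]
  RT 30: heading 108 -> 78
  -- iteration 5/6 --
  RT 108: heading 78 -> 330
  FD 5: (-3.766,-2.234) -> (0.564,-4.734) [heading=330, draw]
  RT 30: heading 330 -> 300
  -- iteration 6/6 --
  RT 108: heading 300 -> 192
  FD 5: (0.564,-4.734) -> (-4.327,-5.773) [heading=192, draw]
  RT 30: heading 192 -> 162
]
Final: pos=(-4.327,-5.773), heading=162, 6 segment(s) drawn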